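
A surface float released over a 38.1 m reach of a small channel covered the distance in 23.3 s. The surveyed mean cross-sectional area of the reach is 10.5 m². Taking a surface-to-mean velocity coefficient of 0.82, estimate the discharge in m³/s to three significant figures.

14.1 m³/s

v_surface = L / t̄ = 38.1 / 23.3 = 1.635 m/s
v_mean = 0.82 × 1.635 = 1.341 m/s
Q = A × v_mean = 10.5 × 1.341 = 14.08 m³/s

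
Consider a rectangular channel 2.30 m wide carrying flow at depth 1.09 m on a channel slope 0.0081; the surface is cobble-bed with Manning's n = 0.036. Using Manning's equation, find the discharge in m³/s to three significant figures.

A = b·y = 2.30 × 1.09 = 2.507 m²
P = b + 2y = 2.30 + 2×1.09 = 4.480 m
R = A/P = 2.507/4.480 = 0.5596 m
Q = (1/n)·A·R^(2/3)·S^(1/2) = (1/0.036) × 2.507 × 0.5596^(2/3) × 0.0081^(1/2) = 4.256 m³/s

4.26 m³/s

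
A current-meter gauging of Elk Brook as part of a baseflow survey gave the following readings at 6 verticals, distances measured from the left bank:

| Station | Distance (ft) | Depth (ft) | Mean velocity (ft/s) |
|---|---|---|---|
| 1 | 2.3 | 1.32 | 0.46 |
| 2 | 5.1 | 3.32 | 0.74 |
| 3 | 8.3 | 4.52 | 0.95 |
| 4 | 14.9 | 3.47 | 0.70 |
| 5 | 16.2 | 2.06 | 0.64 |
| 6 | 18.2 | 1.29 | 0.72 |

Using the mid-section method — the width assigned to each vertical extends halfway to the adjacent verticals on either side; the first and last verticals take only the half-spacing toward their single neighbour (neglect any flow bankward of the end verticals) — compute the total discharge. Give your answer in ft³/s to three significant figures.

w_1 = (5.1 − 2.3)/2 = 1.4 ft; q_1 = 0.46 × 1.32 × 1.4 = 0.8501 ft³/s
w_2 = (8.3 − 2.3)/2 = 3 ft; q_2 = 0.74 × 3.32 × 3 = 7.370 ft³/s
w_3 = (14.9 − 5.1)/2 = 4.9 ft; q_3 = 0.95 × 4.52 × 4.9 = 21.04 ft³/s
w_4 = (16.2 − 8.3)/2 = 3.95 ft; q_4 = 0.70 × 3.47 × 3.95 = 9.595 ft³/s
w_5 = (18.2 − 14.9)/2 = 1.65 ft; q_5 = 0.64 × 2.06 × 1.65 = 2.175 ft³/s
w_6 = (18.2 − 16.2)/2 = 1 ft; q_6 = 0.72 × 1.29 × 1 = 0.9288 ft³/s
Q = Σ qᵢ = 41.96 ft³/s

42.0 ft³/s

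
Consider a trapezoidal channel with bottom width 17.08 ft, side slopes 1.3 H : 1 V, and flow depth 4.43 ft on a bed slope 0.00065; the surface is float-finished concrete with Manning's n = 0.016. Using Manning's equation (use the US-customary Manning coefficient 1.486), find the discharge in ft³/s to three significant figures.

520 ft³/s

A = (b + z·y)·y = (17.08 + 1.3×4.43)×4.43 = 101.2 ft²
P = b + 2y√(1+z²) = 17.08 + 2×4.43×√(1+1.3²) = 31.61 ft
R = A/P = 101.2/31.61 = 3.201 ft
Q = (1.486/n)·A·R^(2/3)·S^(1/2) = (1.486/0.016) × 101.2 × 3.201^(2/3) × 0.00065^(1/2) = 520.3 ft³/s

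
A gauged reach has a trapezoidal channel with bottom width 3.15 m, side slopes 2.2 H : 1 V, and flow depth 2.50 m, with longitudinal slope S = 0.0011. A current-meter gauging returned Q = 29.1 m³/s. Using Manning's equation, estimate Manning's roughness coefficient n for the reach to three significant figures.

0.0311

A = (b + z·y)·y = (3.15 + 2.2×2.50)×2.50 = 21.63 m²
P = b + 2y√(1+z²) = 3.15 + 2×2.50×√(1+2.2²) = 15.23 m
R = A/P = 21.63/15.23 = 1.420 m
n = (1/Q)·A·R^(2/3)·S^(1/2) = (1/29.1) × 21.63 × 1.263 × 0.03317 = 0.03113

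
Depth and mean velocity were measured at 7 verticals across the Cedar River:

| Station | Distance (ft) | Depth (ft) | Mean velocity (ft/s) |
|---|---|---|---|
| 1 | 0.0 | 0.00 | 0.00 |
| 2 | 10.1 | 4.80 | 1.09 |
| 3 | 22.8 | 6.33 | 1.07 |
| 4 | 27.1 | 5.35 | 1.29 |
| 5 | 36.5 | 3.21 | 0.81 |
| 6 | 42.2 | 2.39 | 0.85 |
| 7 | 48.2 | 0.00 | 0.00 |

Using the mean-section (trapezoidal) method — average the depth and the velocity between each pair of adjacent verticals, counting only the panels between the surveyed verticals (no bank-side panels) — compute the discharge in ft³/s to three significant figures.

Panel 1-2: Δb = 10.1 ft, d̄ = (0.00+4.80)/2 = 2.4, v̄ = (0.00+1.09)/2 = 0.545 → q = 10.1×2.4×0.545 = 13.21 ft³/s
Panel 2-3: Δb = 12.7 ft, d̄ = (4.80+6.33)/2 = 5.565, v̄ = (1.09+1.07)/2 = 1.08 → q = 12.7×5.565×1.08 = 76.33 ft³/s
Panel 3-4: Δb = 4.3 ft, d̄ = (6.33+5.35)/2 = 5.84, v̄ = (1.07+1.29)/2 = 1.18 → q = 4.3×5.84×1.18 = 29.63 ft³/s
Panel 4-5: Δb = 9.4 ft, d̄ = (5.35+3.21)/2 = 4.28, v̄ = (1.29+0.81)/2 = 1.05 → q = 9.4×4.28×1.05 = 42.24 ft³/s
Panel 5-6: Δb = 5.7 ft, d̄ = (3.21+2.39)/2 = 2.8, v̄ = (0.81+0.85)/2 = 0.83 → q = 5.7×2.8×0.83 = 13.25 ft³/s
Panel 6-7: Δb = 6 ft, d̄ = (2.39+0.00)/2 = 1.195, v̄ = (0.85+0.00)/2 = 0.425 → q = 6×1.195×0.425 = 3.047 ft³/s
Q = Σ q = 177.7 ft³/s

178 ft³/s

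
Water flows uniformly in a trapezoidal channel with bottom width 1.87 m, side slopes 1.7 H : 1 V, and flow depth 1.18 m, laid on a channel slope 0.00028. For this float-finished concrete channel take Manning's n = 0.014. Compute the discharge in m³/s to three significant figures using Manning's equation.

4.31 m³/s

A = (b + z·y)·y = (1.87 + 1.7×1.18)×1.18 = 4.574 m²
P = b + 2y√(1+z²) = 1.87 + 2×1.18×√(1+1.7²) = 6.525 m
R = A/P = 4.574/6.525 = 0.7010 m
Q = (1/n)·A·R^(2/3)·S^(1/2) = (1/0.014) × 4.574 × 0.7010^(2/3) × 0.00028^(1/2) = 4.314 m³/s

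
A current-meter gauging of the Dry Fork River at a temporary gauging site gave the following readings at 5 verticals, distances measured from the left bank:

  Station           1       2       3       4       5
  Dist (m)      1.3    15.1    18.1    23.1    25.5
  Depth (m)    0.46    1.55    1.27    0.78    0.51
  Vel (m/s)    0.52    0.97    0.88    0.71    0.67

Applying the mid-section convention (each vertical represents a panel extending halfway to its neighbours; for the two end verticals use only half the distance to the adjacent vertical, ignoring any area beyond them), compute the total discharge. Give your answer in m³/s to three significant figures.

21.2 m³/s

w_1 = (15.1 − 1.3)/2 = 6.9 m; q_1 = 0.52 × 0.46 × 6.9 = 1.650 m³/s
w_2 = (18.1 − 1.3)/2 = 8.4 m; q_2 = 0.97 × 1.55 × 8.4 = 12.63 m³/s
w_3 = (23.1 − 15.1)/2 = 4 m; q_3 = 0.88 × 1.27 × 4 = 4.470 m³/s
w_4 = (25.5 − 18.1)/2 = 3.7 m; q_4 = 0.71 × 0.78 × 3.7 = 2.049 m³/s
w_5 = (25.5 − 23.1)/2 = 1.2 m; q_5 = 0.67 × 0.51 × 1.2 = 0.4100 m³/s
Q = Σ qᵢ = 21.21 m³/s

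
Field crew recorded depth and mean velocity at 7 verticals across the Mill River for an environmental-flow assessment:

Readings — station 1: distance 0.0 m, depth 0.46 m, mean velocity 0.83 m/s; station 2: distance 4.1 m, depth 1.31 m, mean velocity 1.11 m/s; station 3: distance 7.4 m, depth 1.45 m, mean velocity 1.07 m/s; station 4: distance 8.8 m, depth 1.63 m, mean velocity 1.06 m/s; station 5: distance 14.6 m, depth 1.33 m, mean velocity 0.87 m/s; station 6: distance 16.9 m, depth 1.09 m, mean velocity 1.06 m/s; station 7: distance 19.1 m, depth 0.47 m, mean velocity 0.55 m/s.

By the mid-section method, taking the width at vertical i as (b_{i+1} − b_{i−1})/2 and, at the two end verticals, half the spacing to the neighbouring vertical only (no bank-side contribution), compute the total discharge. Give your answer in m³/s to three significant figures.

w_1 = (4.1 − 0.0)/2 = 2.05 m; q_1 = 0.83 × 0.46 × 2.05 = 0.7827 m³/s
w_2 = (7.4 − 0.0)/2 = 3.7 m; q_2 = 1.11 × 1.31 × 3.7 = 5.380 m³/s
w_3 = (8.8 − 4.1)/2 = 2.35 m; q_3 = 1.07 × 1.45 × 2.35 = 3.646 m³/s
w_4 = (14.6 − 7.4)/2 = 3.6 m; q_4 = 1.06 × 1.63 × 3.6 = 6.220 m³/s
w_5 = (16.9 − 8.8)/2 = 4.05 m; q_5 = 0.87 × 1.33 × 4.05 = 4.686 m³/s
w_6 = (19.1 − 14.6)/2 = 2.25 m; q_6 = 1.06 × 1.09 × 2.25 = 2.600 m³/s
w_7 = (19.1 − 16.9)/2 = 1.1 m; q_7 = 0.55 × 0.47 × 1.1 = 0.2844 m³/s
Q = Σ qᵢ = 23.60 m³/s

23.6 m³/s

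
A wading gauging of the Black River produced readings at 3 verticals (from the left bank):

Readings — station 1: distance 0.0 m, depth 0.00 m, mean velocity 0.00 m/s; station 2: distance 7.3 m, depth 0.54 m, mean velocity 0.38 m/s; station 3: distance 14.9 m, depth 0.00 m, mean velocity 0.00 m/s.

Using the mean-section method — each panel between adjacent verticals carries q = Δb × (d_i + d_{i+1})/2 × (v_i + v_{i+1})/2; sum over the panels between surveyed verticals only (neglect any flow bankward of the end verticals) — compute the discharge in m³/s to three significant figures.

0.764 m³/s

Panel 1-2: Δb = 7.3 m, d̄ = (0.00+0.54)/2 = 0.27, v̄ = (0.00+0.38)/2 = 0.19 → q = 7.3×0.27×0.19 = 0.3745 m³/s
Panel 2-3: Δb = 7.6 m, d̄ = (0.54+0.00)/2 = 0.27, v̄ = (0.38+0.00)/2 = 0.19 → q = 7.6×0.27×0.19 = 0.3899 m³/s
Q = Σ q = 0.7644 m³/s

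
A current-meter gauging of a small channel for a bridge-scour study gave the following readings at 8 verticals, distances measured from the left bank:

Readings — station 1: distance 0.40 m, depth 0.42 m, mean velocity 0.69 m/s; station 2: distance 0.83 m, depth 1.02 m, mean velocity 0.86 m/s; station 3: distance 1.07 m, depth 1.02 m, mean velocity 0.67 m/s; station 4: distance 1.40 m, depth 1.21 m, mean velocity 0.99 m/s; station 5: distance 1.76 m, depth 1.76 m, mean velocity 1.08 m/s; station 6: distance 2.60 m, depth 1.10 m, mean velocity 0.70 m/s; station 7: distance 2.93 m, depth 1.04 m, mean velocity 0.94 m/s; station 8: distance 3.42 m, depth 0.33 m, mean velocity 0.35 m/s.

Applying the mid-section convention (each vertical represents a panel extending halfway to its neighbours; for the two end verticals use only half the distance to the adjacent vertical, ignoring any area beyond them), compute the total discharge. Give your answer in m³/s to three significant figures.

2.98 m³/s

w_1 = (0.83 − 0.40)/2 = 0.215 m; q_1 = 0.69 × 0.42 × 0.215 = 0.06231 m³/s
w_2 = (1.07 − 0.40)/2 = 0.335 m; q_2 = 0.86 × 1.02 × 0.335 = 0.2939 m³/s
w_3 = (1.40 − 0.83)/2 = 0.285 m; q_3 = 0.67 × 1.02 × 0.285 = 0.1948 m³/s
w_4 = (1.76 − 1.07)/2 = 0.345 m; q_4 = 0.99 × 1.21 × 0.345 = 0.4133 m³/s
w_5 = (2.60 − 1.40)/2 = 0.6 m; q_5 = 1.08 × 1.76 × 0.6 = 1.140 m³/s
w_6 = (2.93 − 1.76)/2 = 0.585 m; q_6 = 0.70 × 1.10 × 0.585 = 0.4505 m³/s
w_7 = (3.42 − 2.60)/2 = 0.41 m; q_7 = 0.94 × 1.04 × 0.41 = 0.4008 m³/s
w_8 = (3.42 − 2.93)/2 = 0.245 m; q_8 = 0.35 × 0.33 × 0.245 = 0.02830 m³/s
Q = Σ qᵢ = 2.984 m³/s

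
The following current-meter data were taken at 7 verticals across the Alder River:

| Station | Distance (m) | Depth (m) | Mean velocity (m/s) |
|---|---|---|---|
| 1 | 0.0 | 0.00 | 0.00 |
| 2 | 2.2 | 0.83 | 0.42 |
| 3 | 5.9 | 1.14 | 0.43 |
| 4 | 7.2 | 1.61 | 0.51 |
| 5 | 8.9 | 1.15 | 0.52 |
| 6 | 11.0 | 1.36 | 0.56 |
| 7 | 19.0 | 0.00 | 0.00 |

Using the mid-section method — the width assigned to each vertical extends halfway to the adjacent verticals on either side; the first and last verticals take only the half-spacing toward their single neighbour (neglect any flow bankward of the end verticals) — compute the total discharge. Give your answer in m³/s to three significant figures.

8.47 m³/s

w_2 = (5.9 − 0.0)/2 = 2.95 m; q_2 = 0.42 × 0.83 × 2.95 = 1.028 m³/s
w_3 = (7.2 − 2.2)/2 = 2.5 m; q_3 = 0.43 × 1.14 × 2.5 = 1.226 m³/s
w_4 = (8.9 − 5.9)/2 = 1.5 m; q_4 = 0.51 × 1.61 × 1.5 = 1.232 m³/s
w_5 = (11.0 − 7.2)/2 = 1.9 m; q_5 = 0.52 × 1.15 × 1.9 = 1.136 m³/s
w_6 = (19.0 − 8.9)/2 = 5.05 m; q_6 = 0.56 × 1.36 × 5.05 = 3.846 m³/s
Stations 1, 7 contribute zero (depth or velocity is 0).
Q = Σ qᵢ = 8.468 m³/s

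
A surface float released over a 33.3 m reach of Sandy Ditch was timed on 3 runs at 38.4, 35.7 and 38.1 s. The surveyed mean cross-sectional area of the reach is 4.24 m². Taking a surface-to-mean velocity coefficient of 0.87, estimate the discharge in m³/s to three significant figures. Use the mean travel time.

3.28 m³/s

t̄ = (38.4 + 35.7 + 38.1) / 3 = 37.4 s
v_surface = L / t̄ = 33.3 / 37.4 = 0.8904 m/s
v_mean = 0.87 × 0.8904 = 0.7746 m/s
Q = A × v_mean = 4.24 × 0.7746 = 3.284 m³/s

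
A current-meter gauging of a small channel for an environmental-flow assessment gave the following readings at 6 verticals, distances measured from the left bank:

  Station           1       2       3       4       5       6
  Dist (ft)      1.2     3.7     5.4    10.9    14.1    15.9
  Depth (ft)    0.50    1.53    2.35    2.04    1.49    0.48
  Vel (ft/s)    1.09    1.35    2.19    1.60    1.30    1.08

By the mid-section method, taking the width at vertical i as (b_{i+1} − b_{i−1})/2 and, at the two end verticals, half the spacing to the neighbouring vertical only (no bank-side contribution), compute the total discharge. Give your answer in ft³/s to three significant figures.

43.1 ft³/s

w_1 = (3.7 − 1.2)/2 = 1.25 ft; q_1 = 1.09 × 0.50 × 1.25 = 0.6813 ft³/s
w_2 = (5.4 − 1.2)/2 = 2.1 ft; q_2 = 1.35 × 1.53 × 2.1 = 4.338 ft³/s
w_3 = (10.9 − 3.7)/2 = 3.6 ft; q_3 = 2.19 × 2.35 × 3.6 = 18.53 ft³/s
w_4 = (14.1 − 5.4)/2 = 4.35 ft; q_4 = 1.60 × 2.04 × 4.35 = 14.20 ft³/s
w_5 = (15.9 − 10.9)/2 = 2.5 ft; q_5 = 1.30 × 1.49 × 2.5 = 4.843 ft³/s
w_6 = (15.9 − 14.1)/2 = 0.9 ft; q_6 = 1.08 × 0.48 × 0.9 = 0.4666 ft³/s
Q = Σ qᵢ = 43.05 ft³/s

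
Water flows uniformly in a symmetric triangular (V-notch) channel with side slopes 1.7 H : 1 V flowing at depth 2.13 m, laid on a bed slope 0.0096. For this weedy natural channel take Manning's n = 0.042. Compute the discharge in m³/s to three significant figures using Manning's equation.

17.0 m³/s

A = z·y² = 1.7×2.13² = 7.713 m²
P = 2y√(1+z²) = 2×2.13×√(1+1.7²) = 8.402 m
R = A/P = 7.713/8.402 = 0.9180 m
Q = (1/n)·A·R^(2/3)·S^(1/2) = (1/0.042) × 7.713 × 0.9180^(2/3) × 0.0096^(1/2) = 16.99 m³/s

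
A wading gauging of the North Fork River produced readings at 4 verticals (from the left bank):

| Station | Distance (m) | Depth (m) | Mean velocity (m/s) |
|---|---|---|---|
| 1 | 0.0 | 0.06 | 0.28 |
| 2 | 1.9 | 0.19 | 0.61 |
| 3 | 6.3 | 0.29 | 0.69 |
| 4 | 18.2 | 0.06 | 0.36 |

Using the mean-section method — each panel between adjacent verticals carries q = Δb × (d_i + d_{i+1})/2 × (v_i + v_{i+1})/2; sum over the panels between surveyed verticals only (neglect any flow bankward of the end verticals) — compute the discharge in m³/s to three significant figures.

Panel 1-2: Δb = 1.9 m, d̄ = (0.06+0.19)/2 = 0.125, v̄ = (0.28+0.61)/2 = 0.445 → q = 1.9×0.125×0.445 = 0.1057 m³/s
Panel 2-3: Δb = 4.4 m, d̄ = (0.19+0.29)/2 = 0.24, v̄ = (0.61+0.69)/2 = 0.65 → q = 4.4×0.24×0.65 = 0.6864 m³/s
Panel 3-4: Δb = 11.9 m, d̄ = (0.29+0.06)/2 = 0.175, v̄ = (0.69+0.36)/2 = 0.525 → q = 11.9×0.175×0.525 = 1.093 m³/s
Q = Σ q = 1.885 m³/s

1.89 m³/s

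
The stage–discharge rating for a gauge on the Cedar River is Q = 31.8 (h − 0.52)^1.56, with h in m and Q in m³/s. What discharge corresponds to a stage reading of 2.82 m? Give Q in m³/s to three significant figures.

117 m³/s

Q = 31.8 × (2.82 − 0.52)^1.56 = 31.8 × 2.3^1.56 = 116.6 m³/s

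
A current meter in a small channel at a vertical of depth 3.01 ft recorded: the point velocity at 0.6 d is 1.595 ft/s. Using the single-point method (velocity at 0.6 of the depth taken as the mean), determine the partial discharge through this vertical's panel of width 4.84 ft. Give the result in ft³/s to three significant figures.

23.2 ft³/s

v̄ = v₀.₆ = 1.595 ft/s
q = v̄ × d × w = 1.595 × 3.01 × 4.84 = 23.24 ft³/s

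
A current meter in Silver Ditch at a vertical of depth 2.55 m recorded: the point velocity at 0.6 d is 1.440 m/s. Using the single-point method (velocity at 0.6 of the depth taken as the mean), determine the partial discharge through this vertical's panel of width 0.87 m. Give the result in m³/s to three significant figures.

3.19 m³/s

v̄ = v₀.₆ = 1.440 m/s
q = v̄ × d × w = 1.440 × 2.55 × 0.87 = 3.195 m³/s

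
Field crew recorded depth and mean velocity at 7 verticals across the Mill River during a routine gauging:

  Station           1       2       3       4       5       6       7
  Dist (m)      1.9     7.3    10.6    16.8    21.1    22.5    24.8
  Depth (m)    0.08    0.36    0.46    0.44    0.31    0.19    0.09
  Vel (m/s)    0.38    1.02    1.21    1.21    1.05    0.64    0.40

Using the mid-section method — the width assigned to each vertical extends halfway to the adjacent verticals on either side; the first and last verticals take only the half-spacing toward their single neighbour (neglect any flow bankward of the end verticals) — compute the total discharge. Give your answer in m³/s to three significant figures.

8.31 m³/s

w_1 = (7.3 − 1.9)/2 = 2.7 m; q_1 = 0.38 × 0.08 × 2.7 = 0.08208 m³/s
w_2 = (10.6 − 1.9)/2 = 4.35 m; q_2 = 1.02 × 0.36 × 4.35 = 1.597 m³/s
w_3 = (16.8 − 7.3)/2 = 4.75 m; q_3 = 1.21 × 0.46 × 4.75 = 2.644 m³/s
w_4 = (21.1 − 10.6)/2 = 5.25 m; q_4 = 1.21 × 0.44 × 5.25 = 2.795 m³/s
w_5 = (22.5 − 16.8)/2 = 2.85 m; q_5 = 1.05 × 0.31 × 2.85 = 0.9277 m³/s
w_6 = (24.8 − 21.1)/2 = 1.85 m; q_6 = 0.64 × 0.19 × 1.85 = 0.2250 m³/s
w_7 = (24.8 − 22.5)/2 = 1.15 m; q_7 = 0.40 × 0.09 × 1.15 = 0.04140 m³/s
Q = Σ qᵢ = 8.312 m³/s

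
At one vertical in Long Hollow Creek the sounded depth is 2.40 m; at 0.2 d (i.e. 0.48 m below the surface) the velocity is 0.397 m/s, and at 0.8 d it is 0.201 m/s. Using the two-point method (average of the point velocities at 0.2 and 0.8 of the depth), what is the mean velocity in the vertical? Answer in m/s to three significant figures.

0.299 m/s

v̄ = (0.397 + 0.201) / 2 = 0.2990 m/s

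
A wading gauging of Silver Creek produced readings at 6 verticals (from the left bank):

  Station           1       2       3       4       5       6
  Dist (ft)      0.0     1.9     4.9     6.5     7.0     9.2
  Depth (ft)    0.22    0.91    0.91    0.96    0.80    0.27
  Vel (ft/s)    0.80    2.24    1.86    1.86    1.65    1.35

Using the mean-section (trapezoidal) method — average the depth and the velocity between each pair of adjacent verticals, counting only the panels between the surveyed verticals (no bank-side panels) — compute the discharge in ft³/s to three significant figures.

Panel 1-2: Δb = 1.9 ft, d̄ = (0.22+0.91)/2 = 0.565, v̄ = (0.80+2.24)/2 = 1.52 → q = 1.9×0.565×1.52 = 1.632 ft³/s
Panel 2-3: Δb = 3 ft, d̄ = (0.91+0.91)/2 = 0.91, v̄ = (2.24+1.86)/2 = 2.05 → q = 3×0.91×2.05 = 5.597 ft³/s
Panel 3-4: Δb = 1.6 ft, d̄ = (0.91+0.96)/2 = 0.935, v̄ = (1.86+1.86)/2 = 1.86 → q = 1.6×0.935×1.86 = 2.783 ft³/s
Panel 4-5: Δb = 0.5 ft, d̄ = (0.96+0.80)/2 = 0.88, v̄ = (1.86+1.65)/2 = 1.755 → q = 0.5×0.88×1.755 = 0.7722 ft³/s
Panel 5-6: Δb = 2.2 ft, d̄ = (0.80+0.27)/2 = 0.535, v̄ = (1.65+1.35)/2 = 1.5 → q = 2.2×0.535×1.5 = 1.766 ft³/s
Q = Σ q = 12.55 ft³/s

12.5 ft³/s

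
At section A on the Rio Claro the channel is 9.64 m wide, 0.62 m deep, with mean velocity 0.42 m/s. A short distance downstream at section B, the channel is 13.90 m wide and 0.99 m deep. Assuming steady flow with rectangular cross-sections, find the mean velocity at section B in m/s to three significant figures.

Q = A₁V₁ = (9.64×0.62) × 0.42 = 2.510 m³/s
A₂ = 13.90 × 0.99 = 13.76 m²
V₂ = Q/A₂ = 2.510/13.76 = 0.1824 m/s

0.182 m/s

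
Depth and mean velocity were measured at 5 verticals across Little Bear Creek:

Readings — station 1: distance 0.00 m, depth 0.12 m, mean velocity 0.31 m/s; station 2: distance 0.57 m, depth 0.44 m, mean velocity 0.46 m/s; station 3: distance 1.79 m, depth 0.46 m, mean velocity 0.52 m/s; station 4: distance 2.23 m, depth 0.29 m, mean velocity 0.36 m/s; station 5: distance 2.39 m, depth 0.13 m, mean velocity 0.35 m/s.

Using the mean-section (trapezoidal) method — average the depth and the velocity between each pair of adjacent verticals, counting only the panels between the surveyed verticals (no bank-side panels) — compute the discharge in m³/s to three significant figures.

0.415 m³/s

Panel 1-2: Δb = 0.57 m, d̄ = (0.12+0.44)/2 = 0.28, v̄ = (0.31+0.46)/2 = 0.385 → q = 0.57×0.28×0.385 = 0.06145 m³/s
Panel 2-3: Δb = 1.22 m, d̄ = (0.44+0.46)/2 = 0.45, v̄ = (0.46+0.52)/2 = 0.49 → q = 1.22×0.45×0.49 = 0.2690 m³/s
Panel 3-4: Δb = 0.44 m, d̄ = (0.46+0.29)/2 = 0.375, v̄ = (0.52+0.36)/2 = 0.44 → q = 0.44×0.375×0.44 = 0.07260 m³/s
Panel 4-5: Δb = 0.16 m, d̄ = (0.29+0.13)/2 = 0.21, v̄ = (0.36+0.35)/2 = 0.355 → q = 0.16×0.21×0.355 = 0.01193 m³/s
Q = Σ q = 0.4150 m³/s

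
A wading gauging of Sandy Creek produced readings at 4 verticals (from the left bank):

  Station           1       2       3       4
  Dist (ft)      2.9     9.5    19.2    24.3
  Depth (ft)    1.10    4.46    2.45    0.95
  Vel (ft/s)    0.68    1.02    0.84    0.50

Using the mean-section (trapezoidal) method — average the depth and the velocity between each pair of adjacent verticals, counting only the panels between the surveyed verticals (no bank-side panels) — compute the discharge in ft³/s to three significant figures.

52.6 ft³/s

Panel 1-2: Δb = 6.6 ft, d̄ = (1.10+4.46)/2 = 2.78, v̄ = (0.68+1.02)/2 = 0.85 → q = 6.6×2.78×0.85 = 15.60 ft³/s
Panel 2-3: Δb = 9.7 ft, d̄ = (4.46+2.45)/2 = 3.455, v̄ = (1.02+0.84)/2 = 0.93 → q = 9.7×3.455×0.93 = 31.17 ft³/s
Panel 3-4: Δb = 5.1 ft, d̄ = (2.45+0.95)/2 = 1.7, v̄ = (0.84+0.50)/2 = 0.67 → q = 5.1×1.7×0.67 = 5.809 ft³/s
Q = Σ q = 52.57 ft³/s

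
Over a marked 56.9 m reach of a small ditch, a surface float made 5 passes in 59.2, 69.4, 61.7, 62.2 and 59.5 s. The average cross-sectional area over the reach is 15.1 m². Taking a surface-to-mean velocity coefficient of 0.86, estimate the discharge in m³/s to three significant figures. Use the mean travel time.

11.8 m³/s

t̄ = (59.2 + 69.4 + 61.7 + 62.2 + 59.5) / 5 = 62.4 s
v_surface = L / t̄ = 56.9 / 62.4 = 0.9119 m/s
v_mean = 0.86 × 0.9119 = 0.7842 m/s
Q = A × v_mean = 15.1 × 0.7842 = 11.84 m³/s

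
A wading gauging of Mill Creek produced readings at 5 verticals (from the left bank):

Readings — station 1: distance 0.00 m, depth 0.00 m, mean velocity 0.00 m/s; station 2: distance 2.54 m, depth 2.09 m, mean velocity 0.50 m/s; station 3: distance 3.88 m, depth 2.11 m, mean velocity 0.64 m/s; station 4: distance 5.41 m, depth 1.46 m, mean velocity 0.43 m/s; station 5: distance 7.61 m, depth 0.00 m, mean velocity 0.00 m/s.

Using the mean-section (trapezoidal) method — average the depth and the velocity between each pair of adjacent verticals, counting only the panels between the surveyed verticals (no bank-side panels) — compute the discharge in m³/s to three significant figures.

Panel 1-2: Δb = 2.54 m, d̄ = (0.00+2.09)/2 = 1.045, v̄ = (0.00+0.50)/2 = 0.25 → q = 2.54×1.045×0.25 = 0.6636 m³/s
Panel 2-3: Δb = 1.34 m, d̄ = (2.09+2.11)/2 = 2.1, v̄ = (0.50+0.64)/2 = 0.57 → q = 1.34×2.1×0.57 = 1.604 m³/s
Panel 3-4: Δb = 1.53 m, d̄ = (2.11+1.46)/2 = 1.785, v̄ = (0.64+0.43)/2 = 0.535 → q = 1.53×1.785×0.535 = 1.461 m³/s
Panel 4-5: Δb = 2.2 m, d̄ = (1.46+0.00)/2 = 0.73, v̄ = (0.43+0.00)/2 = 0.215 → q = 2.2×0.73×0.215 = 0.3453 m³/s
Q = Σ q = 4.074 m³/s

4.07 m³/s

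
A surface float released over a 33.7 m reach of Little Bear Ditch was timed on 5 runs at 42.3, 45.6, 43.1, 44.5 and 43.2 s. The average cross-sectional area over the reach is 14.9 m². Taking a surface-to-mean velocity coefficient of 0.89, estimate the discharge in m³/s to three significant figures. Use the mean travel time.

t̄ = (42.3 + 45.6 + 43.1 + 44.5 + 43.2) / 5 = 43.74 s
v_surface = L / t̄ = 33.7 / 43.74 = 0.7705 m/s
v_mean = 0.89 × 0.7705 = 0.6857 m/s
Q = A × v_mean = 14.9 × 0.6857 = 10.22 m³/s

10.2 m³/s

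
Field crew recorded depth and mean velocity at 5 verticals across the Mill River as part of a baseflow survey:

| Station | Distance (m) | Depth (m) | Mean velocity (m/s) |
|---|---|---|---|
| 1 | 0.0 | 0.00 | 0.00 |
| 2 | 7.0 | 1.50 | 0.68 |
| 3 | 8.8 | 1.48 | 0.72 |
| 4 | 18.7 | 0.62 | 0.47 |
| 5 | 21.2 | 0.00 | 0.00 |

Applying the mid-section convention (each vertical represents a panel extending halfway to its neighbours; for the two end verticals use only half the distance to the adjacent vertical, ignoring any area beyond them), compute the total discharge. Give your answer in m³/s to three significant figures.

12.5 m³/s

w_2 = (8.8 − 0.0)/2 = 4.4 m; q_2 = 0.68 × 1.50 × 4.4 = 4.488 m³/s
w_3 = (18.7 − 7.0)/2 = 5.85 m; q_3 = 0.72 × 1.48 × 5.85 = 6.234 m³/s
w_4 = (21.2 − 8.8)/2 = 6.2 m; q_4 = 0.47 × 0.62 × 6.2 = 1.807 m³/s
Stations 1, 5 contribute zero (depth or velocity is 0).
Q = Σ qᵢ = 12.53 m³/s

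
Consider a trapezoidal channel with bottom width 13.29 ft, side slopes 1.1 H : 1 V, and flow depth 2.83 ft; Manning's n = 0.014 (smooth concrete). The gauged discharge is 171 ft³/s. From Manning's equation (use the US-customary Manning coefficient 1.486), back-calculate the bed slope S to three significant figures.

A = (b + z·y)·y = (13.29 + 1.1×2.83)×2.83 = 46.42 ft²
P = b + 2y√(1+z²) = 13.29 + 2×2.83×√(1+1.1²) = 21.70 ft
R = A/P = 46.42/21.70 = 2.139 ft
S = (Q·n / (1.486·A·R^(2/3)))² = (171×0.014 / (1.486×46.42×1.660))² = 0.0004371

0.000437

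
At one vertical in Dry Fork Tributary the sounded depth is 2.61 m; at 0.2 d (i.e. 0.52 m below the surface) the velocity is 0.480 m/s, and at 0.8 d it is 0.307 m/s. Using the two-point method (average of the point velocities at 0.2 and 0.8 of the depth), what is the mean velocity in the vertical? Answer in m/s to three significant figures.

0.394 m/s

v̄ = (0.480 + 0.307) / 2 = 0.3935 m/s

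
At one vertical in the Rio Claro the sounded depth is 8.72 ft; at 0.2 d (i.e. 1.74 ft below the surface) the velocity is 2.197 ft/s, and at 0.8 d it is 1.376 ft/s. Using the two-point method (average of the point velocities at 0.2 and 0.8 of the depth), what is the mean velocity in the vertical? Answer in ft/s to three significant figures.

v̄ = (2.197 + 1.376) / 2 = 1.787 ft/s

1.79 ft/s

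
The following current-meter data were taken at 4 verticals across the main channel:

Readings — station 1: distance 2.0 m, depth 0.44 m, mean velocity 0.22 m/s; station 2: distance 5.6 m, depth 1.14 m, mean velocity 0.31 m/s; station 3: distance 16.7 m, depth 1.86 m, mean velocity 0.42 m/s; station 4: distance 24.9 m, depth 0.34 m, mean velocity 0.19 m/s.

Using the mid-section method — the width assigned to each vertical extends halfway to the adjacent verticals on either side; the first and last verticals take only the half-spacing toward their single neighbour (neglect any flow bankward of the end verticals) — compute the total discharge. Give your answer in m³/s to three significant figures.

10.6 m³/s

w_1 = (5.6 − 2.0)/2 = 1.8 m; q_1 = 0.22 × 0.44 × 1.8 = 0.1742 m³/s
w_2 = (16.7 − 2.0)/2 = 7.35 m; q_2 = 0.31 × 1.14 × 7.35 = 2.597 m³/s
w_3 = (24.9 − 5.6)/2 = 9.65 m; q_3 = 0.42 × 1.86 × 9.65 = 7.539 m³/s
w_4 = (24.9 − 16.7)/2 = 4.1 m; q_4 = 0.19 × 0.34 × 4.1 = 0.2649 m³/s
Q = Σ qᵢ = 10.58 m³/s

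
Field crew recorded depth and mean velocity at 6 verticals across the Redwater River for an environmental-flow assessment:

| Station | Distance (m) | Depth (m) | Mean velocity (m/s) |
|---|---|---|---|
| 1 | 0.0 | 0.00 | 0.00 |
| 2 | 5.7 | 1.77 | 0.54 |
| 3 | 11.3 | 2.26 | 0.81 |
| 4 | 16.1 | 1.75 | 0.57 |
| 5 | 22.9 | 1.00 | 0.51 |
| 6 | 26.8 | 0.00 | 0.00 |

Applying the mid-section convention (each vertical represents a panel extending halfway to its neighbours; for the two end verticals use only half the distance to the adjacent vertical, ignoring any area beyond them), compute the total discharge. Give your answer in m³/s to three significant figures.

w_2 = (11.3 − 0.0)/2 = 5.65 m; q_2 = 0.54 × 1.77 × 5.65 = 5.400 m³/s
w_3 = (16.1 − 5.7)/2 = 5.2 m; q_3 = 0.81 × 2.26 × 5.2 = 9.519 m³/s
w_4 = (22.9 − 11.3)/2 = 5.8 m; q_4 = 0.57 × 1.75 × 5.8 = 5.786 m³/s
w_5 = (26.8 − 16.1)/2 = 5.35 m; q_5 = 0.51 × 1.00 × 5.35 = 2.729 m³/s
Stations 1, 6 contribute zero (depth or velocity is 0).
Q = Σ qᵢ = 23.43 m³/s

23.4 m³/s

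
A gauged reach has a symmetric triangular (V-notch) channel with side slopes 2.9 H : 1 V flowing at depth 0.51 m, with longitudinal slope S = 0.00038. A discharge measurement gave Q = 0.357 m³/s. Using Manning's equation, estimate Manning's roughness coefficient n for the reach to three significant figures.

0.0160

A = z·y² = 2.9×0.51² = 0.7543 m²
P = 2y√(1+z²) = 2×0.51×√(1+2.9²) = 3.129 m
R = A/P = 0.7543/3.129 = 0.2411 m
n = (1/Q)·A·R^(2/3)·S^(1/2) = (1/0.357) × 0.7543 × 0.3873 × 0.01949 = 0.01595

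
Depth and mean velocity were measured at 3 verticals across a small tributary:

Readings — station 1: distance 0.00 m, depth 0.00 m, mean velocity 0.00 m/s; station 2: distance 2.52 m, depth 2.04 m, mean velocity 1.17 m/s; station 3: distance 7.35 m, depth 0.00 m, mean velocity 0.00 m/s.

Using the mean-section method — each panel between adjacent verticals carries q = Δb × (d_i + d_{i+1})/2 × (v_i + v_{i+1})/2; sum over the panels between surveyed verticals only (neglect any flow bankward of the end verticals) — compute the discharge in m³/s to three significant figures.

Panel 1-2: Δb = 2.52 m, d̄ = (0.00+2.04)/2 = 1.02, v̄ = (0.00+1.17)/2 = 0.585 → q = 2.52×1.02×0.585 = 1.504 m³/s
Panel 2-3: Δb = 4.83 m, d̄ = (2.04+0.00)/2 = 1.02, v̄ = (1.17+0.00)/2 = 0.585 → q = 4.83×1.02×0.585 = 2.882 m³/s
Q = Σ q = 4.386 m³/s

4.39 m³/s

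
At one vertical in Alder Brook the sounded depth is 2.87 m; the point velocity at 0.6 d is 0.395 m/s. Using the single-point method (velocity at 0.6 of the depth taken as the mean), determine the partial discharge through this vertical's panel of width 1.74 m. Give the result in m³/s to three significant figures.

1.97 m³/s

v̄ = v₀.₆ = 0.395 m/s
q = v̄ × d × w = 0.3950 × 2.87 × 1.74 = 1.973 m³/s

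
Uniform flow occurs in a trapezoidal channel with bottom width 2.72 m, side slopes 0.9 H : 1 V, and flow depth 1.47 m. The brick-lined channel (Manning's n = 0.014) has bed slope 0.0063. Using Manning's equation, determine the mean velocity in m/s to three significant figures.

5.25 m/s

A = (b + z·y)·y = (2.72 + 0.9×1.47)×1.47 = 5.943 m²
P = b + 2y√(1+z²) = 2.72 + 2×1.47×√(1+0.9²) = 6.675 m
R = A/P = 5.943/6.675 = 0.8903 m
Q = (1/n)·A·R^(2/3)·S^(1/2) = (1/0.014) × 5.943 × 0.8903^(2/3) × 0.0063^(1/2) = 31.18 m³/s
V = Q/A = 31.18/5.943 = 5.247 m/s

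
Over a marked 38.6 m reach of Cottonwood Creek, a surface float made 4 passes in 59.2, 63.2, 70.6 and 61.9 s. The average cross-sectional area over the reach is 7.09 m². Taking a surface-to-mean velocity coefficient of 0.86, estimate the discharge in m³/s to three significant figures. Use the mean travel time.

3.69 m³/s

t̄ = (59.2 + 63.2 + 70.6 + 61.9) / 4 = 63.725 s
v_surface = L / t̄ = 38.6 / 63.725 = 0.6057 m/s
v_mean = 0.86 × 0.6057 = 0.5209 m/s
Q = A × v_mean = 7.09 × 0.5209 = 3.693 m³/s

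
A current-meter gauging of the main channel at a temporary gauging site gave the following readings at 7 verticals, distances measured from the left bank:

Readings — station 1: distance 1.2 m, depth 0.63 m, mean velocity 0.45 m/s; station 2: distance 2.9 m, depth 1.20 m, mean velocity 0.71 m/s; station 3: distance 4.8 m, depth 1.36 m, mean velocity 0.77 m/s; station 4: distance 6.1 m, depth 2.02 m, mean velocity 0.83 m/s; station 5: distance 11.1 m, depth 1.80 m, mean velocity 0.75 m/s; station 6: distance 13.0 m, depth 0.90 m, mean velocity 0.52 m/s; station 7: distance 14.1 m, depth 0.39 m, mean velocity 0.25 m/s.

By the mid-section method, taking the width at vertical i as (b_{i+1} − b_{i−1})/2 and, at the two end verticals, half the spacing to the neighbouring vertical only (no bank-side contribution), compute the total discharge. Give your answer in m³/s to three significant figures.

w_1 = (2.9 − 1.2)/2 = 0.85 m; q_1 = 0.45 × 0.63 × 0.85 = 0.2410 m³/s
w_2 = (4.8 − 1.2)/2 = 1.8 m; q_2 = 0.71 × 1.20 × 1.8 = 1.534 m³/s
w_3 = (6.1 − 2.9)/2 = 1.6 m; q_3 = 0.77 × 1.36 × 1.6 = 1.676 m³/s
w_4 = (11.1 − 4.8)/2 = 3.15 m; q_4 = 0.83 × 2.02 × 3.15 = 5.281 m³/s
w_5 = (13.0 − 6.1)/2 = 3.45 m; q_5 = 0.75 × 1.80 × 3.45 = 4.658 m³/s
w_6 = (14.1 − 11.1)/2 = 1.5 m; q_6 = 0.52 × 0.90 × 1.5 = 0.7020 m³/s
w_7 = (14.1 − 13.0)/2 = 0.55 m; q_7 = 0.25 × 0.39 × 0.55 = 0.05363 m³/s
Q = Σ qᵢ = 14.14 m³/s

14.1 m³/s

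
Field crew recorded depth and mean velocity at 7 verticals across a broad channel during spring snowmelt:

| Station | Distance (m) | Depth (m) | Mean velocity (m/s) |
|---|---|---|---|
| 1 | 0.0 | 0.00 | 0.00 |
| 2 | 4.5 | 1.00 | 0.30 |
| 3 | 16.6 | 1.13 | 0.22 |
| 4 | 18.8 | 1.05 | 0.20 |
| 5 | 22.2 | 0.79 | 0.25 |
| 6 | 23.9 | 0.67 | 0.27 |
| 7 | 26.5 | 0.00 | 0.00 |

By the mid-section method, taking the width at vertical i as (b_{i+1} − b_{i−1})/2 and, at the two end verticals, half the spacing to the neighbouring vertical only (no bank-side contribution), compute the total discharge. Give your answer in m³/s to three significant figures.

5.75 m³/s

w_2 = (16.6 − 0.0)/2 = 8.3 m; q_2 = 0.30 × 1.00 × 8.3 = 2.490 m³/s
w_3 = (18.8 − 4.5)/2 = 7.15 m; q_3 = 0.22 × 1.13 × 7.15 = 1.777 m³/s
w_4 = (22.2 − 16.6)/2 = 2.8 m; q_4 = 0.20 × 1.05 × 2.8 = 0.5880 m³/s
w_5 = (23.9 − 18.8)/2 = 2.55 m; q_5 = 0.25 × 0.79 × 2.55 = 0.5036 m³/s
w_6 = (26.5 − 22.2)/2 = 2.15 m; q_6 = 0.27 × 0.67 × 2.15 = 0.3889 m³/s
Stations 1, 7 contribute zero (depth or velocity is 0).
Q = Σ qᵢ = 5.748 m³/s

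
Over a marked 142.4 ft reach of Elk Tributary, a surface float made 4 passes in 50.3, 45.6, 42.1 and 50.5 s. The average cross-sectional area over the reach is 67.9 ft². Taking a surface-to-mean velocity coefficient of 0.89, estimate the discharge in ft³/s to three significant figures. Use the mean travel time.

t̄ = (50.3 + 45.6 + 42.1 + 50.5) / 4 = 47.125 s
v_surface = L / t̄ = 142.4 / 47.125 = 3.022 ft/s
v_mean = 0.89 × 3.022 = 2.689 ft/s
Q = A × v_mean = 67.9 × 2.689 = 182.6 ft³/s

183 ft³/s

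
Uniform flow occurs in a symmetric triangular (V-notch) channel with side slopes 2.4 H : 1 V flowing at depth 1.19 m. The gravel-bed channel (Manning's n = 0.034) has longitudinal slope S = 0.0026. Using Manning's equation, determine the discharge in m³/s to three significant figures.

A = z·y² = 2.4×1.19² = 3.399 m²
P = 2y√(1+z²) = 2×1.19×√(1+2.4²) = 6.188 m
R = A/P = 3.399/6.188 = 0.5492 m
Q = (1/n)·A·R^(2/3)·S^(1/2) = (1/0.034) × 3.399 × 0.5492^(2/3) × 0.0026^(1/2) = 3.418 m³/s

3.42 m³/s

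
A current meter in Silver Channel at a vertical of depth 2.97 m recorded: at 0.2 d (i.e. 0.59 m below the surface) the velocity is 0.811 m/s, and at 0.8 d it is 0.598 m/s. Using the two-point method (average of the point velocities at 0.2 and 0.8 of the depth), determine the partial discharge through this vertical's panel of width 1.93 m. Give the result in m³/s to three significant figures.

v̄ = (0.811 + 0.598) / 2 = 0.7045 m/s
q = v̄ × d × w = 0.7045 × 2.97 × 1.93 = 4.038 m³/s

4.04 m³/s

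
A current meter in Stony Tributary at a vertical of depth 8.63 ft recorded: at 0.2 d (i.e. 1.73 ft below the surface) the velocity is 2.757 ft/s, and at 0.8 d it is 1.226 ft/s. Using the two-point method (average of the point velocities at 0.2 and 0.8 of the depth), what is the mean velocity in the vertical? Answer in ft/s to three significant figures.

v̄ = (2.757 + 1.226) / 2 = 1.992 ft/s

1.99 ft/s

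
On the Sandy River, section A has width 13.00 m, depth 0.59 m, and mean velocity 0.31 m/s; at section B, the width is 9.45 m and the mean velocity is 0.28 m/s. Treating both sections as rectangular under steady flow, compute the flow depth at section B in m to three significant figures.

Q = A₁V₁ = (13.00×0.59) × 0.31 = 2.378 m³/s
d₂ = Q/(b₂ V₂) = 2.378/(9.45×0.28) = 0.8986 m

0.899 m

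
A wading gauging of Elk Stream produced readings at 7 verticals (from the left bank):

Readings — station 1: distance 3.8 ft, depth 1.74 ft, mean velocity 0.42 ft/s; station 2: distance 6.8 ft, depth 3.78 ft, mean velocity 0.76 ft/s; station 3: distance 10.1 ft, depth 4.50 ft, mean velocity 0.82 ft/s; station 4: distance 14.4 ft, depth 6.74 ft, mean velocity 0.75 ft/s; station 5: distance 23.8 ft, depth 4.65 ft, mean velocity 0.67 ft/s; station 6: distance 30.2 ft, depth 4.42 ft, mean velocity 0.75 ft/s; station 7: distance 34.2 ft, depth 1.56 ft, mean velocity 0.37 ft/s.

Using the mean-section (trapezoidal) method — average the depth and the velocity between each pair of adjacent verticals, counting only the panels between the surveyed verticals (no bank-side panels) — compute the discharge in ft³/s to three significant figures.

100 ft³/s

Panel 1-2: Δb = 3 ft, d̄ = (1.74+3.78)/2 = 2.76, v̄ = (0.42+0.76)/2 = 0.59 → q = 3×2.76×0.59 = 4.885 ft³/s
Panel 2-3: Δb = 3.3 ft, d̄ = (3.78+4.50)/2 = 4.14, v̄ = (0.76+0.82)/2 = 0.79 → q = 3.3×4.14×0.79 = 10.79 ft³/s
Panel 3-4: Δb = 4.3 ft, d̄ = (4.50+6.74)/2 = 5.62, v̄ = (0.82+0.75)/2 = 0.785 → q = 4.3×5.62×0.785 = 18.97 ft³/s
Panel 4-5: Δb = 9.4 ft, d̄ = (6.74+4.65)/2 = 5.695, v̄ = (0.75+0.67)/2 = 0.71 → q = 9.4×5.695×0.71 = 38.01 ft³/s
Panel 5-6: Δb = 6.4 ft, d̄ = (4.65+4.42)/2 = 4.535, v̄ = (0.67+0.75)/2 = 0.71 → q = 6.4×4.535×0.71 = 20.61 ft³/s
Panel 6-7: Δb = 4 ft, d̄ = (4.42+1.56)/2 = 2.99, v̄ = (0.75+0.37)/2 = 0.56 → q = 4×2.99×0.56 = 6.698 ft³/s
Q = Σ q = 99.96 ft³/s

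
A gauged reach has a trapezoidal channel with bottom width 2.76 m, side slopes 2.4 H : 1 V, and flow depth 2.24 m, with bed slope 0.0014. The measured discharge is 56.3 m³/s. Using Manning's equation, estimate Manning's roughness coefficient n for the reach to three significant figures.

A = (b + z·y)·y = (2.76 + 2.4×2.24)×2.24 = 18.22 m²
P = b + 2y√(1+z²) = 2.76 + 2×2.24×√(1+2.4²) = 14.41 m
R = A/P = 18.22/14.41 = 1.265 m
n = (1/Q)·A·R^(2/3)·S^(1/2) = (1/56.3) × 18.22 × 1.170 × 0.03742 = 0.01417

0.0142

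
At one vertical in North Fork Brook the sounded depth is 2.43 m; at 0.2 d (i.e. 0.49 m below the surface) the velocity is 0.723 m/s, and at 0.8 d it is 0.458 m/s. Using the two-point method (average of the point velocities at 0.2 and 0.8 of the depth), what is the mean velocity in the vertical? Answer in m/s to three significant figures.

v̄ = (0.723 + 0.458) / 2 = 0.5905 m/s

0.591 m/s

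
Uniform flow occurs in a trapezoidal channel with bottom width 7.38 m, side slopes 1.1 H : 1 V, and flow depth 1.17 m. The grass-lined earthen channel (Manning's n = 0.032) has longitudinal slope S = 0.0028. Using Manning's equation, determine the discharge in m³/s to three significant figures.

16.0 m³/s

A = (b + z·y)·y = (7.38 + 1.1×1.17)×1.17 = 10.14 m²
P = b + 2y√(1+z²) = 7.38 + 2×1.17×√(1+1.1²) = 10.86 m
R = A/P = 10.14/10.86 = 0.9339 m
Q = (1/n)·A·R^(2/3)·S^(1/2) = (1/0.032) × 10.14 × 0.9339^(2/3) × 0.0028^(1/2) = 16.02 m³/s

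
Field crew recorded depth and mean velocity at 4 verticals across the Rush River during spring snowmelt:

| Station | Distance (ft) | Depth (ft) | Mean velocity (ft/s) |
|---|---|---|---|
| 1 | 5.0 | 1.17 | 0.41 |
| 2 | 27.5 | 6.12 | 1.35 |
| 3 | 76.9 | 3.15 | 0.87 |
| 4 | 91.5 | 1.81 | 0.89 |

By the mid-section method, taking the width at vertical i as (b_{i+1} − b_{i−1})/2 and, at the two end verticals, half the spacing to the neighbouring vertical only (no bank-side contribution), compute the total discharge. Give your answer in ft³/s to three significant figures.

w_1 = (27.5 − 5.0)/2 = 11.25 ft; q_1 = 0.41 × 1.17 × 11.25 = 5.397 ft³/s
w_2 = (76.9 − 5.0)/2 = 35.95 ft; q_2 = 1.35 × 6.12 × 35.95 = 297.0 ft³/s
w_3 = (91.5 − 27.5)/2 = 32 ft; q_3 = 0.87 × 3.15 × 32 = 87.70 ft³/s
w_4 = (91.5 − 76.9)/2 = 7.3 ft; q_4 = 0.89 × 1.81 × 7.3 = 11.76 ft³/s
Q = Σ qᵢ = 401.9 ft³/s

402 ft³/s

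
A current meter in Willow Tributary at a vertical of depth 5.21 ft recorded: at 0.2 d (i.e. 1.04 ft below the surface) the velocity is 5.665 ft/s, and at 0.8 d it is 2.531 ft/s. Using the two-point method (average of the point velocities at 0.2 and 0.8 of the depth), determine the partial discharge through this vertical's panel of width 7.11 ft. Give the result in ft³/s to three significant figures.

152 ft³/s

v̄ = (5.665 + 2.531) / 2 = 4.098 ft/s
q = v̄ × d × w = 4.098 × 5.21 × 7.11 = 151.8 ft³/s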